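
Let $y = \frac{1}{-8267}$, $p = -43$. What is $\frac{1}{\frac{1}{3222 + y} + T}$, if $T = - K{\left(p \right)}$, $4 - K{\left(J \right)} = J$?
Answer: $- \frac{26636273}{1251896564} \approx -0.021277$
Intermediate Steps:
$y = - \frac{1}{8267} \approx -0.00012096$
$K{\left(J \right)} = 4 - J$
$T = -47$ ($T = - (4 - -43) = - (4 + 43) = \left(-1\right) 47 = -47$)
$\frac{1}{\frac{1}{3222 + y} + T} = \frac{1}{\frac{1}{3222 - \frac{1}{8267}} - 47} = \frac{1}{\frac{1}{\frac{26636273}{8267}} - 47} = \frac{1}{\frac{8267}{26636273} - 47} = \frac{1}{- \frac{1251896564}{26636273}} = - \frac{26636273}{1251896564}$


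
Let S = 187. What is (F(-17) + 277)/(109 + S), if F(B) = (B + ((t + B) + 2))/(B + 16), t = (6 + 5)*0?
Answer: 309/296 ≈ 1.0439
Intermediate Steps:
t = 0 (t = 11*0 = 0)
F(B) = (2 + 2*B)/(16 + B) (F(B) = (B + ((0 + B) + 2))/(B + 16) = (B + (B + 2))/(16 + B) = (B + (2 + B))/(16 + B) = (2 + 2*B)/(16 + B))
(F(-17) + 277)/(109 + S) = (2*(1 - 17)/(16 - 17) + 277)/(109 + 187) = (2*(-16)/(-1) + 277)/296 = (2*(-1)*(-16) + 277)*(1/296) = (32 + 277)*(1/296) = 309*(1/296) = 309/296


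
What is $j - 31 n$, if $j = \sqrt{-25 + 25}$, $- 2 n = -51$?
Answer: $- \frac{1581}{2} \approx -790.5$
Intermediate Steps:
$n = \frac{51}{2}$ ($n = \left(- \frac{1}{2}\right) \left(-51\right) = \frac{51}{2} \approx 25.5$)
$j = 0$ ($j = \sqrt{0} = 0$)
$j - 31 n = 0 - \frac{1581}{2} = - \frac{1581}{2}$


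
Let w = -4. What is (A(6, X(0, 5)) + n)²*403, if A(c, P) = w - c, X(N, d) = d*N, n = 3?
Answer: 19747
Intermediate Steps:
X(N, d) = N*d
A(c, P) = -4 - c
(A(6, X(0, 5)) + n)²*403 = ((-4 - 1*6) + 3)²*403 = ((-4 - 6) + 3)²*403 = (-10 + 3)²*403 = (-7)²*403 = 49*403 = 19747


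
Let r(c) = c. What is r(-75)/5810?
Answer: -15/1162 ≈ -0.012909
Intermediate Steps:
r(-75)/5810 = -75/5810 = -75*1/5810 = -15/1162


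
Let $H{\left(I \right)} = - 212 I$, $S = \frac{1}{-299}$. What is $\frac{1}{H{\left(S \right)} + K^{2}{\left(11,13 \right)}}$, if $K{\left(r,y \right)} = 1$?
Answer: $\frac{299}{511} \approx 0.58513$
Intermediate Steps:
$S = - \frac{1}{299} \approx -0.0033445$
$\frac{1}{H{\left(S \right)} + K^{2}{\left(11,13 \right)}} = \frac{1}{\left(-212\right) \left(- \frac{1}{299}\right) + 1^{2}} = \frac{1}{\frac{212}{299} + 1} = \frac{1}{\frac{511}{299}} = \frac{299}{511}$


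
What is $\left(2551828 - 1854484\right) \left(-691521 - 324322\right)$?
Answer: $-708392020992$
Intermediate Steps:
$\left(2551828 - 1854484\right) \left(-691521 - 324322\right) = 697344 \left(-1015843\right) = -708392020992$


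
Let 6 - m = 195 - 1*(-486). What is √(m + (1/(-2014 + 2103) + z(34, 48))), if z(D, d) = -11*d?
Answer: I*√9528874/89 ≈ 34.684*I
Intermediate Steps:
m = -675 (m = 6 - (195 - 1*(-486)) = 6 - (195 + 486) = 6 - 1*681 = 6 - 681 = -675)
√(m + (1/(-2014 + 2103) + z(34, 48))) = √(-675 + (1/(-2014 + 2103) - 11*48)) = √(-675 + (1/89 - 528)) = √(-675 - 46991/89) = √(-107066/89) = I*√9528874/89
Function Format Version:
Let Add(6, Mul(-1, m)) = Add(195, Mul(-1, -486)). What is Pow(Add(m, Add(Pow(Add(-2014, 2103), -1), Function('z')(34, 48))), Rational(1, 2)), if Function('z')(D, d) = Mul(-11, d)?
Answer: Mul(Rational(1, 89), I, Pow(9528874, Rational(1, 2))) ≈ Mul(34.684, I)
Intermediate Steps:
m = -675 (m = Add(6, Mul(-1, Add(195, Mul(-1, -486)))) = Add(6, Mul(-1, Add(195, 486))) = Add(6, Mul(-1, 681)) = Add(6, -681) = -675)
Pow(Add(m, Add(Pow(Add(-2014, 2103), -1), Function('z')(34, 48))), Rational(1, 2)) = Pow(Add(-675, Add(Pow(Add(-2014, 2103), -1), Mul(-11, 48))), Rational(1, 2)) = Pow(Add(-675, Add(Pow(89, -1), -528)), Rational(1, 2)) = Pow(Add(-675, Add(Rational(1, 89), -528)), Rational(1, 2)) = Pow(Add(-675, Rational(-46991, 89)), Rational(1, 2)) = Pow(Rational(-107066, 89), Rational(1, 2)) = Mul(Rational(1, 89), I, Pow(9528874, Rational(1, 2)))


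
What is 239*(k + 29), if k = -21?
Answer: 1912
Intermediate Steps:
239*(k + 29) = 239*(-21 + 29) = 239*8 = 1912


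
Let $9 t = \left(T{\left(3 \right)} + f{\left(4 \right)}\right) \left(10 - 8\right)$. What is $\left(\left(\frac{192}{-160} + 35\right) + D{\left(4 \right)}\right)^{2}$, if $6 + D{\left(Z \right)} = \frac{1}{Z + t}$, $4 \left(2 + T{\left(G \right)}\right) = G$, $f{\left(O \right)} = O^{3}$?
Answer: $\frac{2023830169}{2608225} \approx 775.94$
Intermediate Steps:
$T{\left(G \right)} = -2 + \frac{G}{4}$
$t = \frac{251}{18}$ ($t = \frac{\left(\left(-2 + \frac{1}{4} \cdot 3\right) + 4^{3}\right) \left(10 - 8\right)}{9} = \frac{\left(\left(-2 + \frac{3}{4}\right) + 64\right) 2}{9} = \frac{\left(- \frac{5}{4} + 64\right) 2}{9} = \frac{\frac{251}{4} \cdot 2}{9} = \frac{1}{9} \cdot \frac{251}{2} = \frac{251}{18} \approx 13.944$)
$D{\left(Z \right)} = -6 + \frac{1}{\frac{251}{18} + Z}$ ($D{\left(Z \right)} = -6 + \frac{1}{Z + \frac{251}{18}} = -6 + \frac{1}{\frac{251}{18} + Z}$)
$\left(\left(\frac{192}{-160} + 35\right) + D{\left(4 \right)}\right)^{2} = \left(\left(\frac{192}{-160} + 35\right) + \frac{12 \left(-124 - 36\right)}{251 + 18 \cdot 4}\right)^{2} = \left(\left(192 \left(- \frac{1}{160}\right) + 35\right) + \frac{12 \left(-124 - 36\right)}{251 + 72}\right)^{2} = \left(\left(- \frac{6}{5} + 35\right) + 12 \cdot \frac{1}{323} \left(-160\right)\right)^{2} = \left(\frac{169}{5} + 12 \cdot \frac{1}{323} \left(-160\right)\right)^{2} = \left(\frac{169}{5} - \frac{1920}{323}\right)^{2} = \left(\frac{44987}{1615}\right)^{2} = \frac{2023830169}{2608225}$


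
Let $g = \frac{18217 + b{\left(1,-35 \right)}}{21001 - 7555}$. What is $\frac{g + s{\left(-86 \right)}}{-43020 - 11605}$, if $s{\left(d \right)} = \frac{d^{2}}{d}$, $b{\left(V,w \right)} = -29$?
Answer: $\frac{569084}{367243875} \approx 0.0015496$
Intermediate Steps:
$s{\left(d \right)} = d$
$g = \frac{9094}{6723}$ ($g = \frac{18217 - 29}{21001 - 7555} = \frac{18188}{13446} = 18188 \cdot \frac{1}{13446} = \frac{9094}{6723} \approx 1.3527$)
$\frac{g + s{\left(-86 \right)}}{-43020 - 11605} = \frac{\frac{9094}{6723} - 86}{-43020 - 11605} = - \frac{569084}{6723 \left(-54625\right)} = \left(- \frac{569084}{6723}\right) \left(- \frac{1}{54625}\right) = \frac{569084}{367243875}$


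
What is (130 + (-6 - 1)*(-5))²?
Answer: 27225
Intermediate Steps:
(130 + (-6 - 1)*(-5))² = (130 - 7*(-5))² = (130 + 35)² = 165² = 27225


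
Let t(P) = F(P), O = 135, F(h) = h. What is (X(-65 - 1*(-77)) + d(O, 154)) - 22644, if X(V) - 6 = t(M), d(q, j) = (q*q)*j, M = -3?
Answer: 2784009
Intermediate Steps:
d(q, j) = j*q² (d(q, j) = q²*j = j*q²)
t(P) = P
X(V) = 3 (X(V) = 6 - 3 = 3)
(X(-65 - 1*(-77)) + d(O, 154)) - 22644 = (3 + 154*135²) - 22644 = (3 + 154*18225) - 22644 = (3 + 2806650) - 22644 = 2806653 - 22644 = 2784009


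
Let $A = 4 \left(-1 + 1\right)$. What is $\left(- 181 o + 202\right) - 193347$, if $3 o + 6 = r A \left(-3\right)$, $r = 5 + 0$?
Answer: $-192783$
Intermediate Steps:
$r = 5$
$A = 0$ ($A = 4 \cdot 0 = 0$)
$o = -2$ ($o = -2 + \frac{5 \cdot 0 \left(-3\right)}{3} = -2 + \frac{0 \left(-3\right)}{3} = -2 + \frac{1}{3} \cdot 0 = -2 + 0 = -2$)
$\left(- 181 o + 202\right) - 193347 = \left(\left(-181\right) \left(-2\right) + 202\right) - 193347 = \left(362 + 202\right) - 193347 = 564 - 193347 = -192783$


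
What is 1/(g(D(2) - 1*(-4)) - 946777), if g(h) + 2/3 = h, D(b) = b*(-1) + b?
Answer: -3/2840321 ≈ -1.0562e-6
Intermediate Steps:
D(b) = 0 (D(b) = -b + b = 0)
g(h) = -⅔ + h
1/(g(D(2) - 1*(-4)) - 946777) = 1/((-⅔ + (0 - 1*(-4))) - 946777) = 1/((-⅔ + (0 + 4)) - 946777) = 1/((-⅔ + 4) - 946777) = 1/(10/3 - 946777) = 1/(-2840321/3) = -3/2840321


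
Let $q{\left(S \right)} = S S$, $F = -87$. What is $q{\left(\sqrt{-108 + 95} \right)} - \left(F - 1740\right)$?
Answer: $1814$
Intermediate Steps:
$q{\left(S \right)} = S^{2}$
$q{\left(\sqrt{-108 + 95} \right)} - \left(F - 1740\right) = \left(\sqrt{-108 + 95}\right)^{2} - \left(-87 - 1740\right) = \left(\sqrt{-13}\right)^{2} - \left(-87 - 1740\right) = \left(i \sqrt{13}\right)^{2} - -1827 = -13 + 1827 = 1814$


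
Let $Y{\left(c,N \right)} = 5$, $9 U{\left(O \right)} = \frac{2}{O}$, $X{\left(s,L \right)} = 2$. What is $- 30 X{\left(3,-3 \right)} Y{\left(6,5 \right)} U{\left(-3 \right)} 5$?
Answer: $\frac{1000}{9} \approx 111.11$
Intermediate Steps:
$U{\left(O \right)} = \frac{2}{9 O}$ ($U{\left(O \right)} = \frac{2 \frac{1}{O}}{9} = \frac{2}{9 O}$)
$- 30 X{\left(3,-3 \right)} Y{\left(6,5 \right)} U{\left(-3 \right)} 5 = - 30 \cdot 2 \cdot 5 \frac{2}{9 \left(-3\right)} 5 = - 30 \cdot 10 \cdot \frac{2}{9} \left(- \frac{1}{3}\right) 5 = - 30 \cdot 10 \left(- \frac{2}{27}\right) 5 = \left(-30\right) \left(- \frac{20}{27}\right) 5 = \frac{200}{9} \cdot 5 = \frac{1000}{9}$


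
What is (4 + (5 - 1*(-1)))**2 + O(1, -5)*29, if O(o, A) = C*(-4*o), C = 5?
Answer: -480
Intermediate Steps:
O(o, A) = -20*o (O(o, A) = 5*(-4*o) = -20*o)
(4 + (5 - 1*(-1)))**2 + O(1, -5)*29 = (4 + (5 - 1*(-1)))**2 - 20*1*29 = (4 + (5 + 1))**2 - 20*29 = (4 + 6)**2 - 580 = 10**2 - 580 = 100 - 580 = -480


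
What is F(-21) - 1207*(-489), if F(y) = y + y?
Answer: 590181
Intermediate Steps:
F(y) = 2*y
F(-21) - 1207*(-489) = 2*(-21) - 1207*(-489) = -42 + 590223 = 590181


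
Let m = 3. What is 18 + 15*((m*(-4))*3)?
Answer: -522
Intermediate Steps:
18 + 15*((m*(-4))*3) = 18 + 15*((3*(-4))*3) = 18 + 15*(-12*3) = 18 + 15*(-36) = 18 - 540 = -522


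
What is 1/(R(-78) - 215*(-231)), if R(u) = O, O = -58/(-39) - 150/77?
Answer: 3003/149142611 ≈ 2.0135e-5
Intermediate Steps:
O = -1384/3003 (O = -58*(-1/39) - 150*1/77 = 58/39 - 150/77 = -1384/3003 ≈ -0.46087)
R(u) = -1384/3003
1/(R(-78) - 215*(-231)) = 1/(-1384/3003 - 215*(-231)) = 1/(-1384/3003 + 49665) = 1/(149142611/3003) = 3003/149142611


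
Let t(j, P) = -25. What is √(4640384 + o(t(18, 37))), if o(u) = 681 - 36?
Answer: √4641029 ≈ 2154.3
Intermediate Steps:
o(u) = 645
√(4640384 + o(t(18, 37))) = √(4640384 + 645) = √4641029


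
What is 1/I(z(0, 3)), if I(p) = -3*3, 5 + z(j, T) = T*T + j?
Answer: -⅑ ≈ -0.11111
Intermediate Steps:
z(j, T) = -5 + j + T² (z(j, T) = -5 + (T*T + j) = -5 + (T² + j) = -5 + (j + T²) = -5 + j + T²)
I(p) = -9
1/I(z(0, 3)) = 1/(-9) = -⅑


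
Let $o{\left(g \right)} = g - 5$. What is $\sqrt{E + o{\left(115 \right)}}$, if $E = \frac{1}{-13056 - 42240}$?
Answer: $\frac{\sqrt{36495354}}{576} \approx 10.488$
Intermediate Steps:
$o{\left(g \right)} = -5 + g$ ($o{\left(g \right)} = g - 5 = -5 + g$)
$E = - \frac{1}{55296}$ ($E = \frac{1}{-55296} = - \frac{1}{55296} \approx -1.8084 \cdot 10^{-5}$)
$\sqrt{E + o{\left(115 \right)}} = \sqrt{- \frac{1}{55296} + \left(-5 + 115\right)} = \sqrt{- \frac{1}{55296} + 110} = \sqrt{\frac{6082559}{55296}} = \frac{\sqrt{36495354}}{576}$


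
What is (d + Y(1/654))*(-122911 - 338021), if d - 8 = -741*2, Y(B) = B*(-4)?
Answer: 74056408000/109 ≈ 6.7942e+8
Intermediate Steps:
Y(B) = -4*B
d = -1474 (d = 8 - 741*2 = 8 - 1482 = -1474)
(d + Y(1/654))*(-122911 - 338021) = (-1474 - 4/654)*(-122911 - 338021) = (-1474 - 4*1/654)*(-460932) = (-1474 - 2/327)*(-460932) = -482000/327*(-460932) = 74056408000/109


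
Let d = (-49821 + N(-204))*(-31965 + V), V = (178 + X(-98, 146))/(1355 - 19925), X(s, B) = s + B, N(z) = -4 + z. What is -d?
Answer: -14848363959002/9285 ≈ -1.5992e+9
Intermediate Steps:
X(s, B) = B + s
V = -113/9285 (V = (178 + (146 - 98))/(1355 - 19925) = (178 + 48)/(-18570) = 226*(-1/18570) = -113/9285 ≈ -0.012170)
d = 14848363959002/9285 (d = (-49821 + (-4 - 204))*(-31965 - 113/9285) = (-49821 - 208)*(-296795138/9285) = -50029*(-296795138/9285) = 14848363959002/9285 ≈ 1.5992e+9)
-d = -1*14848363959002/9285 = -14848363959002/9285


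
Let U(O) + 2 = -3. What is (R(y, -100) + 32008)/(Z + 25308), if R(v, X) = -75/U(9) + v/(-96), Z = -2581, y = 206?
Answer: 1537001/1090896 ≈ 1.4089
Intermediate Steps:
U(O) = -5 (U(O) = -2 - 3 = -5)
R(v, X) = 15 - v/96 (R(v, X) = -75/(-5) + v/(-96) = -75*(-1/5) + v*(-1/96) = 15 - v/96)
(R(y, -100) + 32008)/(Z + 25308) = ((15 - 1/96*206) + 32008)/(-2581 + 25308) = ((15 - 103/48) + 32008)/22727 = (617/48 + 32008)*(1/22727) = (1537001/48)*(1/22727) = 1537001/1090896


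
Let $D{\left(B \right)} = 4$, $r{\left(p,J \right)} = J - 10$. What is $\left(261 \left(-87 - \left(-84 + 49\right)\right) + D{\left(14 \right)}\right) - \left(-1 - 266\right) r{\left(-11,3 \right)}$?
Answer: $-15437$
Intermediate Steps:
$r{\left(p,J \right)} = -10 + J$ ($r{\left(p,J \right)} = J - 10 = -10 + J$)
$\left(261 \left(-87 - \left(-84 + 49\right)\right) + D{\left(14 \right)}\right) - \left(-1 - 266\right) r{\left(-11,3 \right)} = \left(261 \left(-87 - \left(-84 + 49\right)\right) + 4\right) - \left(-1 - 266\right) \left(-10 + 3\right) = \left(261 \left(-87 - -35\right) + 4\right) - \left(-267\right) \left(-7\right) = \left(261 \left(-87 + 35\right) + 4\right) - 1869 = \left(261 \left(-52\right) + 4\right) - 1869 = \left(-13572 + 4\right) - 1869 = -13568 - 1869 = -15437$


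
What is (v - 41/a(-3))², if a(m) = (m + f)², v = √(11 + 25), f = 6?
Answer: 169/81 ≈ 2.0864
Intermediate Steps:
v = 6 (v = √36 = 6)
a(m) = (6 + m)² (a(m) = (m + 6)² = (6 + m)²)
(v - 41/a(-3))² = (6 - 41/(6 - 3)²)² = (6 - 41/(3²))² = (6 - 41/9)² = (13/9)² = 169/81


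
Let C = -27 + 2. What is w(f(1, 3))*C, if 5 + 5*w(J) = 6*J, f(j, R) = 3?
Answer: -65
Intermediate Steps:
w(J) = -1 + 6*J/5 (w(J) = -1 + (6*J)/5 = -1 + 6*J/5)
C = -25
w(f(1, 3))*C = (-1 + (6/5)*3)*(-25) = (-1 + 18/5)*(-25) = (13/5)*(-25) = -65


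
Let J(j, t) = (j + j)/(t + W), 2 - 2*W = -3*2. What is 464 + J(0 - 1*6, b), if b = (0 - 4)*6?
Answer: 2323/5 ≈ 464.60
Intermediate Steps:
W = 4 (W = 1 - (-3)*2/2 = 1 - ½*(-6) = 1 + 3 = 4)
b = -24 (b = -4*6 = -24)
J(j, t) = 2*j/(4 + t) (J(j, t) = (j + j)/(t + 4) = (2*j)/(4 + t) = 2*j/(4 + t))
464 + J(0 - 1*6, b) = 464 + 2*(0 - 1*6)/(4 - 24) = 464 + 2*(0 - 6)/(-20) = 464 + 2*(-6)*(-1/20) = 464 + ⅗ = 2323/5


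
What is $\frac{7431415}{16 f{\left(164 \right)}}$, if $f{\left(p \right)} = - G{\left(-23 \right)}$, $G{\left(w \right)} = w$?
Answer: $\frac{323105}{16} \approx 20194.0$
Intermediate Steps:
$f{\left(p \right)} = 23$ ($f{\left(p \right)} = \left(-1\right) \left(-23\right) = 23$)
$\frac{7431415}{16 f{\left(164 \right)}} = \frac{7431415}{16 \cdot 23} = \frac{7431415}{368} = 7431415 \cdot \frac{1}{368} = \frac{323105}{16}$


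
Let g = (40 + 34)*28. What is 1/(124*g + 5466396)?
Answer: 1/5723324 ≈ 1.7472e-7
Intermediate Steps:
g = 2072 (g = 74*28 = 2072)
1/(124*g + 5466396) = 1/(124*2072 + 5466396) = 1/(256928 + 5466396) = 1/5723324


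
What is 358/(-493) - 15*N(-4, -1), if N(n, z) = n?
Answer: 29222/493 ≈ 59.274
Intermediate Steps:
358/(-493) - 15*N(-4, -1) = 358/(-493) - 15*(-4) = 358*(-1/493) + 60 = -358/493 + 60 = 29222/493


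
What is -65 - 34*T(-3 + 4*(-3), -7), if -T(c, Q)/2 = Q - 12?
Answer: -1357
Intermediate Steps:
T(c, Q) = 24 - 2*Q (T(c, Q) = -2*(Q - 12) = -2*(-12 + Q) = 24 - 2*Q)
-65 - 34*T(-3 + 4*(-3), -7) = -65 - 34*(24 - 2*(-7)) = -65 - 34*(24 + 14) = -65 - 34*38 = -65 - 1292 = -1357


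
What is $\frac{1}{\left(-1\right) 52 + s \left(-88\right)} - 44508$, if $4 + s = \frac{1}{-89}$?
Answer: $- \frac{1192280215}{26788} \approx -44508.0$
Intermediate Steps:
$s = - \frac{357}{89}$ ($s = -4 + \frac{1}{-89} = -4 - \frac{1}{89} = - \frac{357}{89} \approx -4.0112$)
$\frac{1}{\left(-1\right) 52 + s \left(-88\right)} - 44508 = \frac{1}{\left(-1\right) 52 - - \frac{31416}{89}} - 44508 = \frac{1}{-52 + \frac{31416}{89}} - 44508 = \frac{1}{\frac{26788}{89}} - 44508 = \frac{89}{26788} - 44508 = - \frac{1192280215}{26788}$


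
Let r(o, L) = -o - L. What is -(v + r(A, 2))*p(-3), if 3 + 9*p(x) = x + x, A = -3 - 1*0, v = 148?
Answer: 149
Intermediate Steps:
A = -3 (A = -3 + 0 = -3)
r(o, L) = -L - o
p(x) = -⅓ + 2*x/9 (p(x) = -⅓ + (x + x)/9 = -⅓ + (2*x)/9 = -⅓ + 2*x/9)
-(v + r(A, 2))*p(-3) = -(148 + (-1*2 - 1*(-3)))*(-⅓ + (2/9)*(-3)) = -(148 + (-2 + 3))*(-⅓ - ⅔) = -(148 + 1)*(-1) = -149*(-1) = -1*(-149) = 149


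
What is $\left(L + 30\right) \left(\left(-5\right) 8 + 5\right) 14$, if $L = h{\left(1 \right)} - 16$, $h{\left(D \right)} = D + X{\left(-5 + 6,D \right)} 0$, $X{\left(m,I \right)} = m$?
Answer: $-7350$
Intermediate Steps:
$h{\left(D \right)} = D$ ($h{\left(D \right)} = D + \left(-5 + 6\right) 0 = D + 1 \cdot 0 = D + 0 = D$)
$L = -15$ ($L = 1 - 16 = -15$)
$\left(L + 30\right) \left(\left(-5\right) 8 + 5\right) 14 = \left(-15 + 30\right) \left(\left(-5\right) 8 + 5\right) 14 = 15 \left(-40 + 5\right) 14 = 15 \left(-35\right) 14 = \left(-525\right) 14 = -7350$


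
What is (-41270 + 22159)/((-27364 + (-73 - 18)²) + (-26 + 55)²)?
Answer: 19111/18242 ≈ 1.0476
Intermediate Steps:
(-41270 + 22159)/((-27364 + (-73 - 18)²) + (-26 + 55)²) = -19111/((-27364 + (-91)²) + 29²) = -19111/((-27364 + 8281) + 841) = -19111/(-19083 + 841) = -19111/(-18242) = -19111*(-1/18242) = 19111/18242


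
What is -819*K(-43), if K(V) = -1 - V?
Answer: -34398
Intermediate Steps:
-819*K(-43) = -819*(-1 - 1*(-43)) = -819*(-1 + 43) = -819*42 = -34398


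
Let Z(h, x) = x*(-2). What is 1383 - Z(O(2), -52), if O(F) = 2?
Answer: 1279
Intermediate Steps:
Z(h, x) = -2*x
1383 - Z(O(2), -52) = 1383 - (-2)*(-52) = 1383 - 1*104 = 1383 - 104 = 1279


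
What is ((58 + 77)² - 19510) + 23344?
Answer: 22059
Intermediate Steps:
((58 + 77)² - 19510) + 23344 = (135² - 19510) + 23344 = (18225 - 19510) + 23344 = -1285 + 23344 = 22059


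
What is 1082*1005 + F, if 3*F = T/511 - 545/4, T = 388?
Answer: 6667721177/6132 ≈ 1.0874e+6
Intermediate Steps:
F = -276943/6132 (F = (388/511 - 545/4)/3 = (1/3)*(-276943/2044) = -276943/6132 ≈ -45.164)
1082*1005 + F = 1082*1005 - 276943/6132 = 1087410 - 276943/6132 = 6667721177/6132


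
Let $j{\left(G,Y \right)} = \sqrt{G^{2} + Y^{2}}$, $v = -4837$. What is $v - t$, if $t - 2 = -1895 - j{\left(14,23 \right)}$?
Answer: $-2944 + 5 \sqrt{29} \approx -2917.1$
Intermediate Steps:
$t = -1893 - 5 \sqrt{29}$ ($t = 2 - \left(1895 + \sqrt{14^{2} + 23^{2}}\right) = 2 - \left(1895 + \sqrt{196 + 529}\right) = 2 - \left(1895 + \sqrt{725}\right) = 2 - \left(1895 + 5 \sqrt{29}\right) = -1893 - 5 \sqrt{29} \approx -1919.9$)
$v - t = -4837 - \left(-1893 - 5 \sqrt{29}\right) = -4837 + \left(1893 + 5 \sqrt{29}\right) = -2944 + 5 \sqrt{29}$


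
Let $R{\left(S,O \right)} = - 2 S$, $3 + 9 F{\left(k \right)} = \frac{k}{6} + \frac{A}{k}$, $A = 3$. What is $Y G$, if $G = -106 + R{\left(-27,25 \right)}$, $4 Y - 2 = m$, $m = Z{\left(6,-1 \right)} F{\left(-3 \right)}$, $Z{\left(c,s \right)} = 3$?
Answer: $- \frac{13}{2} \approx -6.5$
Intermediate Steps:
$F{\left(k \right)} = - \frac{1}{3} + \frac{1}{3 k} + \frac{k}{54}$ ($F{\left(k \right)} = - \frac{1}{3} + \frac{\frac{k}{6} + \frac{3}{k}}{9} = - \frac{1}{3} + \frac{\frac{3}{k} + \frac{k}{6}}{9} = - \frac{1}{3} + \left(\frac{1}{3 k} + \frac{k}{54}\right) = - \frac{1}{3} + \frac{1}{3 k} + \frac{k}{54}$)
$m = - \frac{3}{2}$ ($m = 3 \frac{18 - 3 \left(-18 - 3\right)}{54 \left(-3\right)} = 3 \cdot \frac{1}{54} \left(- \frac{1}{3}\right) \left(18 - -63\right) = 3 \cdot \frac{1}{54} \left(- \frac{1}{3}\right) \left(18 + 63\right) = 3 \cdot \frac{1}{54} \left(- \frac{1}{3}\right) 81 = 3 \left(- \frac{1}{2}\right) = - \frac{3}{2} \approx -1.5$)
$Y = \frac{1}{8}$ ($Y = \frac{1}{2} + \frac{1}{4} \left(- \frac{3}{2}\right) = \frac{1}{2} - \frac{3}{8} = \frac{1}{8} \approx 0.125$)
$G = -52$ ($G = -106 - -54 = -106 + 54 = -52$)
$Y G = \frac{1}{8} \left(-52\right) = - \frac{13}{2}$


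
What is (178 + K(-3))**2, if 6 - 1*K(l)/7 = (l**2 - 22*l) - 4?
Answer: 76729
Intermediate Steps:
K(l) = 70 - 7*l**2 + 154*l (K(l) = 42 - 7*((l**2 - 22*l) - 4) = 42 - 7*(-4 + l**2 - 22*l) = 42 + (28 - 7*l**2 + 154*l) = 70 - 7*l**2 + 154*l)
(178 + K(-3))**2 = (178 + (70 - 7*(-3)**2 + 154*(-3)))**2 = (178 + (70 - 7*9 - 462))**2 = (178 + (70 - 63 - 462))**2 = (178 - 455)**2 = (-277)**2 = 76729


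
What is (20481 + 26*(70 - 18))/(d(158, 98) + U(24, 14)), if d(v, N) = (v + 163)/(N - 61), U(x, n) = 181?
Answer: 807821/7018 ≈ 115.11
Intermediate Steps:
d(v, N) = (163 + v)/(-61 + N)
(20481 + 26*(70 - 18))/(d(158, 98) + U(24, 14)) = (20481 + 26*(70 - 18))/((163 + 158)/(-61 + 98) + 181) = (20481 + 26*52)/(321/37 + 181) = (20481 + 1352)/((1/37)*321 + 181) = 21833/(321/37 + 181) = 21833/(7018/37) = 21833*(37/7018) = 807821/7018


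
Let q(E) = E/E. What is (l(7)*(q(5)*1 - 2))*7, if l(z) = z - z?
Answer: 0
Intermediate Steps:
q(E) = 1
l(z) = 0
(l(7)*(q(5)*1 - 2))*7 = (0*(1*1 - 2))*7 = (0*(1 - 2))*7 = (0*(-1))*7 = 0*7 = 0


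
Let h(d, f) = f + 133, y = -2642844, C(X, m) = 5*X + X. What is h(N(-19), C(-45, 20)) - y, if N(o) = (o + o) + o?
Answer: 2642707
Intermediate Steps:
C(X, m) = 6*X
N(o) = 3*o (N(o) = 2*o + o = 3*o)
h(d, f) = 133 + f
h(N(-19), C(-45, 20)) - y = (133 + 6*(-45)) - 1*(-2642844) = (133 - 270) + 2642844 = -137 + 2642844 = 2642707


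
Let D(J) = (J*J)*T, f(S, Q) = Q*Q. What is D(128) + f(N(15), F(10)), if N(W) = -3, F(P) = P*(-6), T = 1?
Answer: 19984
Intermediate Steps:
F(P) = -6*P
f(S, Q) = Q**2
D(J) = J**2 (D(J) = (J*J)*1 = J**2*1 = J**2)
D(128) + f(N(15), F(10)) = 128**2 + (-6*10)**2 = 16384 + (-60)**2 = 16384 + 3600 = 19984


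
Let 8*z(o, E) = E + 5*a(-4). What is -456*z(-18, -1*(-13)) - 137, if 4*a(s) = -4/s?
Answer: -3797/4 ≈ -949.25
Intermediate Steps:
a(s) = -1/s (a(s) = (-4/s)/4 = -1/s)
z(o, E) = 5/32 + E/8 (z(o, E) = (E + 5*(-1/(-4)))/8 = (E + 5*(-1*(-1/4)))/8 = (E + 5*(1/4))/8 = (E + 5/4)/8 = (5/4 + E)/8 = 5/32 + E/8)
-456*z(-18, -1*(-13)) - 137 = -456*(5/32 + (-1*(-13))/8) - 137 = -456*(5/32 + (1/8)*13) - 137 = -456*(5/32 + 13/8) - 137 = -456*57/32 - 137 = -3249/4 - 137 = -3797/4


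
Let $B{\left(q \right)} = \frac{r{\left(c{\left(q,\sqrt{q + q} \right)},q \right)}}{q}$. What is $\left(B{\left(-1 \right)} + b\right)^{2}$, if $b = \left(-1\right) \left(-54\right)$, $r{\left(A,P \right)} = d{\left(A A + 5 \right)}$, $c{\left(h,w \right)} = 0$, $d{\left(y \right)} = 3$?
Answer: $2601$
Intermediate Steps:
$r{\left(A,P \right)} = 3$
$B{\left(q \right)} = \frac{3}{q}$
$b = 54$
$\left(B{\left(-1 \right)} + b\right)^{2} = \left(\frac{3}{-1} + 54\right)^{2} = \left(3 \left(-1\right) + 54\right)^{2} = \left(-3 + 54\right)^{2} = 51^{2} = 2601$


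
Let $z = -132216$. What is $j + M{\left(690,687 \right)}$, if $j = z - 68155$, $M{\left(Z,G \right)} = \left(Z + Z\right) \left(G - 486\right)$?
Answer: $77009$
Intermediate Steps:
$M{\left(Z,G \right)} = 2 Z \left(-486 + G\right)$
$j = -200371$ ($j = -132216 - 68155 = -200371$)
$j + M{\left(690,687 \right)} = -200371 + 2 \cdot 690 \left(-486 + 687\right) = -200371 + 2 \cdot 690 \cdot 201 = -200371 + 277380 = 77009$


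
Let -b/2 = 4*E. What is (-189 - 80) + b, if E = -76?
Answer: 339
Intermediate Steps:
b = 608 (b = -8*(-76) = -2*(-304) = 608)
(-189 - 80) + b = (-189 - 80) + 608 = -269 + 608 = 339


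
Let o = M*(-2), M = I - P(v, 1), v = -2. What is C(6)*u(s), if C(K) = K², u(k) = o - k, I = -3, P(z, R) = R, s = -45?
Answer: 1908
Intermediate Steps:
M = -4 (M = -3 - 1*1 = -3 - 1 = -4)
o = 8 (o = -4*(-2) = 8)
u(k) = 8 - k
C(6)*u(s) = 6²*(8 - 1*(-45)) = 36*(8 + 45) = 36*53 = 1908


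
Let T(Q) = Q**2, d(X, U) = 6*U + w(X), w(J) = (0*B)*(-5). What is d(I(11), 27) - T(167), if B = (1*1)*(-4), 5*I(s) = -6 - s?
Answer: -27727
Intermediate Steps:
I(s) = -6/5 - s/5 (I(s) = (-6 - s)/5 = -6/5 - s/5)
B = -4 (B = 1*(-4) = -4)
w(J) = 0 (w(J) = (0*(-4))*(-5) = 0*(-5) = 0)
d(X, U) = 6*U (d(X, U) = 6*U + 0 = 6*U)
d(I(11), 27) - T(167) = 6*27 - 1*167**2 = 162 - 1*27889 = 162 - 27889 = -27727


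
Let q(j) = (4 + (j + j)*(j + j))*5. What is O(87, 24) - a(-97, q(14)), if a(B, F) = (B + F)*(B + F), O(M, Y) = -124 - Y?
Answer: -14768797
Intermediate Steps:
q(j) = 20 + 20*j**2 (q(j) = (4 + (2*j)*(2*j))*5 = (4 + 4*j**2)*5 = 20 + 20*j**2)
a(B, F) = (B + F)**2
O(87, 24) - a(-97, q(14)) = (-124 - 1*24) - (-97 + (20 + 20*14**2))**2 = (-124 - 24) - (-97 + (20 + 20*196))**2 = -148 - (-97 + (20 + 3920))**2 = -148 - (-97 + 3940)**2 = -148 - 1*3843**2 = -148 - 1*14768649 = -148 - 14768649 = -14768797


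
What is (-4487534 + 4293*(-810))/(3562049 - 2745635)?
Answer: -3982432/408207 ≈ -9.7559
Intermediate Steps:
(-4487534 + 4293*(-810))/(3562049 - 2745635) = (-4487534 - 3477330)/816414 = -7964864*1/816414 = -3982432/408207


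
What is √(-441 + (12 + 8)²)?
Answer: I*√41 ≈ 6.4031*I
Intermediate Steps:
√(-441 + (12 + 8)²) = √(-441 + 20²) = √(-441 + 400) = √(-41) = I*√41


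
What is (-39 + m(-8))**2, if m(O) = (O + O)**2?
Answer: 47089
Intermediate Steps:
m(O) = 4*O**2 (m(O) = (2*O)**2 = 4*O**2)
(-39 + m(-8))**2 = (-39 + 4*(-8)**2)**2 = (-39 + 4*64)**2 = (-39 + 256)**2 = 217**2 = 47089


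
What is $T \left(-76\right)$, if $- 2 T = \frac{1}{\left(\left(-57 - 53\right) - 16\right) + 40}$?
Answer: $- \frac{19}{43} \approx -0.44186$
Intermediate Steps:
$T = \frac{1}{172}$ ($T = - \frac{1}{2 \left(\left(\left(-57 - 53\right) - 16\right) + 40\right)} = - \frac{1}{2 \left(\left(-110 - 16\right) + 40\right)} = - \frac{1}{2 \left(-126 + 40\right)} = - \frac{1}{2 \left(-86\right)} = \left(- \frac{1}{2}\right) \left(- \frac{1}{86}\right) = \frac{1}{172} \approx 0.005814$)
$T \left(-76\right) = \frac{1}{172} \left(-76\right) = - \frac{19}{43}$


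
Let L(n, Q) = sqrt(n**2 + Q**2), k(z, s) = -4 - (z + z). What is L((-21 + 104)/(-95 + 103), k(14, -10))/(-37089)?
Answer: -5*sqrt(2897)/296712 ≈ -0.00090700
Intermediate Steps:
k(z, s) = -4 - 2*z
L(n, Q) = sqrt(Q**2 + n**2)
L((-21 + 104)/(-95 + 103), k(14, -10))/(-37089) = sqrt((-4 - 2*14)**2 + ((-21 + 104)/(-95 + 103))**2)/(-37089) = sqrt((-4 - 28)**2 + (83/8)**2)*(-1/37089) = sqrt((-32)**2 + (83*(1/8))**2)*(-1/37089) = sqrt(1024 + (83/8)**2)*(-1/37089) = sqrt(1024 + 6889/64)*(-1/37089) = sqrt(72425/64)*(-1/37089) = (5*sqrt(2897)/8)*(-1/37089) = -5*sqrt(2897)/296712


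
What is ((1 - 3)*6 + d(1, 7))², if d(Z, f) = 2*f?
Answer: 4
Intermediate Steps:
((1 - 3)*6 + d(1, 7))² = ((1 - 3)*6 + 2*7)² = (-2*6 + 14)² = (-12 + 14)² = 2² = 4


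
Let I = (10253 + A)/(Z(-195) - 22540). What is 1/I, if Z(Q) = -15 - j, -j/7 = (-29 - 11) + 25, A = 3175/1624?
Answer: -36799840/16654047 ≈ -2.2097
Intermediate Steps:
A = 3175/1624 (A = 3175*(1/1624) = 3175/1624 ≈ 1.9550)
j = 105 (j = -7*((-29 - 11) + 25) = -7*(-40 + 25) = -7*(-15) = 105)
Z(Q) = -120 (Z(Q) = -15 - 1*105 = -15 - 105 = -120)
I = -16654047/36799840 (I = (10253 + 3175/1624)/(-120 - 22540) = (16654047/1624)/(-22660) = (16654047/1624)*(-1/22660) = -16654047/36799840 ≈ -0.45256)
1/I = 1/(-16654047/36799840) = -36799840/16654047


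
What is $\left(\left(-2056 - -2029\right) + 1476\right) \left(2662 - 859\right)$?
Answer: $2612547$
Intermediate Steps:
$\left(\left(-2056 - -2029\right) + 1476\right) \left(2662 - 859\right) = \left(\left(-2056 + 2029\right) + 1476\right) 1803 = \left(-27 + 1476\right) 1803 = 1449 \cdot 1803 = 2612547$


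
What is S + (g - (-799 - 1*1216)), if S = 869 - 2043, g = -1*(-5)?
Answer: 846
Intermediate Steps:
g = 5
S = -1174
S + (g - (-799 - 1*1216)) = -1174 + (5 - (-799 - 1*1216)) = -1174 + (5 - (-799 - 1216)) = -1174 + (5 - 1*(-2015)) = -1174 + (5 + 2015) = -1174 + 2020 = 846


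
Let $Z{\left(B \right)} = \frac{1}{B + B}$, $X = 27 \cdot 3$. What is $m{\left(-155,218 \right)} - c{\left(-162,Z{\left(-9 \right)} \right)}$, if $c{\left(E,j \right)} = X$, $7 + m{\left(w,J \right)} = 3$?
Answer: $-85$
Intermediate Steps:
$m{\left(w,J \right)} = -4$ ($m{\left(w,J \right)} = -7 + 3 = -4$)
$X = 81$
$Z{\left(B \right)} = \frac{1}{2 B}$
$c{\left(E,j \right)} = 81$
$m{\left(-155,218 \right)} - c{\left(-162,Z{\left(-9 \right)} \right)} = -4 - 81 = -85$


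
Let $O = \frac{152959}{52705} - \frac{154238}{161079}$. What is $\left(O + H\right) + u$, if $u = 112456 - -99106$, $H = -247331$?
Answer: $- \frac{303650450182484}{8489668695} \approx -35767.0$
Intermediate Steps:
$O = \frac{16509368971}{8489668695}$ ($O = 152959 \cdot \frac{1}{52705} - \frac{154238}{161079} = \frac{152959}{52705} - \frac{154238}{161079} = \frac{16509368971}{8489668695} \approx 1.9446$)
$u = 211562$ ($u = 112456 + 99106 = 211562$)
$\left(O + H\right) + u = \left(\frac{16509368971}{8489668695} - 247331\right) + 211562 = - \frac{2099741738634074}{8489668695} + 211562 = - \frac{303650450182484}{8489668695}$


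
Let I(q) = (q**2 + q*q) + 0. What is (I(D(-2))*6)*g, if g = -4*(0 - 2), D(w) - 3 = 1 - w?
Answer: 3456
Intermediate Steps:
D(w) = 4 - w (D(w) = 3 + (1 - w) = 4 - w)
I(q) = 2*q**2 (I(q) = (q**2 + q**2) + 0 = 2*q**2 + 0 = 2*q**2)
g = 8 (g = -4*(-2) = 8)
(I(D(-2))*6)*g = ((2*(4 - 1*(-2))**2)*6)*8 = ((2*(4 + 2)**2)*6)*8 = ((2*6**2)*6)*8 = ((2*36)*6)*8 = (72*6)*8 = 432*8 = 3456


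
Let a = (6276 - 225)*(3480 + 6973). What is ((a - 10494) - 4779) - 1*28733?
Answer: 63207097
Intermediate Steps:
a = 63251103 (a = 6051*10453 = 63251103)
((a - 10494) - 4779) - 1*28733 = ((63251103 - 10494) - 4779) - 1*28733 = (63240609 - 4779) - 28733 = 63235830 - 28733 = 63207097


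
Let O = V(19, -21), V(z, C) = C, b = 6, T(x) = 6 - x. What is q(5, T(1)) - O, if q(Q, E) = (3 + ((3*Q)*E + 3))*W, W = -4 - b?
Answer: -789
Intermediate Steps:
O = -21
W = -10 (W = -4 - 1*6 = -4 - 6 = -10)
q(Q, E) = -60 - 30*E*Q (q(Q, E) = (3 + ((3*Q)*E + 3))*(-10) = (3 + (3*E*Q + 3))*(-10) = (3 + (3 + 3*E*Q))*(-10) = (6 + 3*E*Q)*(-10) = -60 - 30*E*Q)
q(5, T(1)) - O = (-60 - 30*(6 - 1*1)*5) - 1*(-21) = (-60 - 30*(6 - 1)*5) + 21 = (-60 - 30*5*5) + 21 = (-60 - 750) + 21 = -810 + 21 = -789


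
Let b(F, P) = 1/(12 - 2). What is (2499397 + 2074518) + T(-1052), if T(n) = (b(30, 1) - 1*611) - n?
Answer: 45743561/10 ≈ 4.5744e+6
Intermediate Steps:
b(F, P) = ⅒ (b(F, P) = 1/10 = ⅒)
T(n) = -6109/10 - n (T(n) = (⅒ - 1*611) - n = (⅒ - 611) - n = -6109/10 - n)
(2499397 + 2074518) + T(-1052) = (2499397 + 2074518) + (-6109/10 - 1*(-1052)) = 4573915 + (-6109/10 + 1052) = 4573915 + 4411/10 = 45743561/10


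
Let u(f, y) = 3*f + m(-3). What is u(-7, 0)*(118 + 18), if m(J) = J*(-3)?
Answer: -1632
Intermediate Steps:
m(J) = -3*J
u(f, y) = 9 + 3*f (u(f, y) = 3*f - 3*(-3) = 3*f + 9 = 9 + 3*f)
u(-7, 0)*(118 + 18) = (9 + 3*(-7))*(118 + 18) = (9 - 21)*136 = -12*136 = -1632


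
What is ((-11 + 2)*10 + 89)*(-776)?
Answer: 776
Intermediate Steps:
((-11 + 2)*10 + 89)*(-776) = (-9*10 + 89)*(-776) = (-90 + 89)*(-776) = -1*(-776) = 776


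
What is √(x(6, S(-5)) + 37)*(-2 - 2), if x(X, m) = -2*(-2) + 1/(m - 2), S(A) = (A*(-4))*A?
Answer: -2*√426462/51 ≈ -25.609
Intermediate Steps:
S(A) = -4*A² (S(A) = (-4*A)*A = -4*A²)
x(X, m) = 4 + 1/(-2 + m)
√(x(6, S(-5)) + 37)*(-2 - 2) = √((-7 + 4*(-4*(-5)²))/(-2 - 4*(-5)²) + 37)*(-2 - 2) = √((-7 + 4*(-4*25))/(-2 - 4*25) + 37)*(-4) = √((-7 + 4*(-100))/(-2 - 100) + 37)*(-4) = √((-7 - 400)/(-102) + 37)*(-4) = √(-1/102*(-407) + 37)*(-4) = √(407/102 + 37)*(-4) = √(4181/102)*(-4) = (√426462/102)*(-4) = -2*√426462/51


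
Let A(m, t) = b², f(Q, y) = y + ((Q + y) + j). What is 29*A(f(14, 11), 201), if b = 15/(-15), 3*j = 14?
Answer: 29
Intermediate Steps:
j = 14/3 (j = (⅓)*14 = 14/3 ≈ 4.6667)
b = -1 (b = 15*(-1/15) = -1)
f(Q, y) = 14/3 + Q + 2*y (f(Q, y) = y + ((Q + y) + 14/3) = y + (14/3 + Q + y) = 14/3 + Q + 2*y)
A(m, t) = 1 (A(m, t) = (-1)² = 1)
29*A(f(14, 11), 201) = 29*1 = 29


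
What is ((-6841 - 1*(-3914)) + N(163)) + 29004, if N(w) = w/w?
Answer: 26078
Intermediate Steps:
N(w) = 1
((-6841 - 1*(-3914)) + N(163)) + 29004 = ((-6841 - 1*(-3914)) + 1) + 29004 = ((-6841 + 3914) + 1) + 29004 = (-2927 + 1) + 29004 = -2926 + 29004 = 26078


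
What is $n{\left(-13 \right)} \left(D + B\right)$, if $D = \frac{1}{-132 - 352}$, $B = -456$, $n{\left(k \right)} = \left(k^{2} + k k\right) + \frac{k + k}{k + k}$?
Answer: $- \frac{74818995}{484} \approx -1.5458 \cdot 10^{5}$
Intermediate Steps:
$n{\left(k \right)} = 1 + 2 k^{2}$ ($n{\left(k \right)} = \left(k^{2} + k^{2}\right) + \frac{2 k}{2 k} = 2 k^{2} + 2 k \frac{1}{2 k} = 2 k^{2} + 1 = 1 + 2 k^{2}$)
$D = - \frac{1}{484}$ ($D = \frac{1}{-484} = - \frac{1}{484} \approx -0.0020661$)
$n{\left(-13 \right)} \left(D + B\right) = \left(1 + 2 \left(-13\right)^{2}\right) \left(- \frac{1}{484} - 456\right) = \left(1 + 2 \cdot 169\right) \left(- \frac{220705}{484}\right) = \left(1 + 338\right) \left(- \frac{220705}{484}\right) = 339 \left(- \frac{220705}{484}\right) = - \frac{74818995}{484}$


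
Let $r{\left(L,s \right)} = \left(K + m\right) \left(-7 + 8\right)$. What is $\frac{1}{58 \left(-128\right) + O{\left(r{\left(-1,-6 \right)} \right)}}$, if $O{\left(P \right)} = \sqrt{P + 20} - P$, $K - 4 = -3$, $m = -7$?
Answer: $- \frac{3709}{27513355} - \frac{\sqrt{14}}{55026710} \approx -0.00013488$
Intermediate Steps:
$K = 1$ ($K = 4 - 3 = 1$)
$r{\left(L,s \right)} = -6$ ($r{\left(L,s \right)} = \left(1 - 7\right) \left(-7 + 8\right) = \left(-6\right) 1 = -6$)
$O{\left(P \right)} = \sqrt{20 + P} - P$
$\frac{1}{58 \left(-128\right) + O{\left(r{\left(-1,-6 \right)} \right)}} = \frac{1}{58 \left(-128\right) + \left(\sqrt{20 - 6} - -6\right)} = \frac{1}{-7424 + \left(\sqrt{14} + 6\right)} = \frac{1}{-7424 + \left(6 + \sqrt{14}\right)} = \frac{1}{-7418 + \sqrt{14}}$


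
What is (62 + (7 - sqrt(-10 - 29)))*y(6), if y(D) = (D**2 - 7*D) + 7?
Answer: 69 - I*sqrt(39) ≈ 69.0 - 6.245*I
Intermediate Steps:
y(D) = 7 + D**2 - 7*D
(62 + (7 - sqrt(-10 - 29)))*y(6) = (62 + (7 - sqrt(-10 - 29)))*(7 + 6**2 - 7*6) = (62 + (7 - sqrt(-39)))*(7 + 36 - 42) = (62 + (7 - I*sqrt(39)))*1 = (69 - I*sqrt(39))*1 = 69 - I*sqrt(39)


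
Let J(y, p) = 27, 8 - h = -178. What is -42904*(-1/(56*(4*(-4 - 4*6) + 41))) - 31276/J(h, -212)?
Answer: -15688973/13419 ≈ -1169.2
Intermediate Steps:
h = 186 (h = 8 - 1*(-178) = 8 + 178 = 186)
-42904*(-1/(56*(4*(-4 - 4*6) + 41))) - 31276/J(h, -212) = -42904*(-1/(56*(4*(-4 - 4*6) + 41))) - 31276/27 = -42904*(-1/(56*(4*(-4 - 24) + 41))) - 31276*1/27 = -42904*(-1/(56*(4*(-28) + 41))) - 31276/27 = -42904*(-1/(56*(-112 + 41))) - 31276/27 = -42904/((-56*(-71))) - 31276/27 = -42904/3976 - 31276/27 = -42904*1/3976 - 31276/27 = -5363/497 - 31276/27 = -15688973/13419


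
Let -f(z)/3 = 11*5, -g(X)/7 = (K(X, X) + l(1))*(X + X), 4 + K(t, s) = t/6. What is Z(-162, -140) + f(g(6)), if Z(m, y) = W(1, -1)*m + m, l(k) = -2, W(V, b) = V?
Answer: -489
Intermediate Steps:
K(t, s) = -4 + t/6
g(X) = -14*X*(-6 + X/6) (g(X) = -7*((-4 + X/6) - 2)*(X + X) = -7*(-6 + X/6)*2*X = -14*X*(-6 + X/6))
f(z) = -165 (f(z) = -33*5 = -3*55 = -165)
Z(m, y) = 2*m (Z(m, y) = 1*m + m = m + m = 2*m)
Z(-162, -140) + f(g(6)) = 2*(-162) - 165 = -324 - 165 = -489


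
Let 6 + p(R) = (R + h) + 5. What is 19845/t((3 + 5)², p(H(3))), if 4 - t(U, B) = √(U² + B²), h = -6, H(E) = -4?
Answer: -79380/4201 - 19845*√4217/4201 ≈ -325.66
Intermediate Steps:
p(R) = -7 + R (p(R) = -6 + ((R - 6) + 5) = -6 + ((-6 + R) + 5) = -6 + (-1 + R) = -7 + R)
t(U, B) = 4 - √(B² + U²) (t(U, B) = 4 - √(U² + B²) = 4 - √(B² + U²))
19845/t((3 + 5)², p(H(3))) = 19845/(4 - √((-7 - 4)² + ((3 + 5)²)²)) = 19845/(4 - √((-11)² + (8²)²)) = 19845/(4 - √(121 + 64²)) = 19845/(4 - √(121 + 4096)) = 19845/(4 - √4217)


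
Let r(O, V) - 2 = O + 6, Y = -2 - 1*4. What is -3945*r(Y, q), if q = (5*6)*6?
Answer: -7890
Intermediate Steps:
Y = -6 (Y = -2 - 4 = -6)
q = 180 (q = 30*6 = 180)
r(O, V) = 8 + O (r(O, V) = 2 + (O + 6) = 2 + (6 + O) = 8 + O)
-3945*r(Y, q) = -3945*(8 - 6) = -3945*2 = -7890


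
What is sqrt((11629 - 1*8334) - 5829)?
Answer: I*sqrt(2534) ≈ 50.339*I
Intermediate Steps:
sqrt((11629 - 1*8334) - 5829) = sqrt((11629 - 8334) - 5829) = sqrt(3295 - 5829) = sqrt(-2534) = I*sqrt(2534)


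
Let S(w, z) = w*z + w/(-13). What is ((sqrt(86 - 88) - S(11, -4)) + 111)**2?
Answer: 4104338/169 + 4052*I*sqrt(2)/13 ≈ 24286.0 + 440.8*I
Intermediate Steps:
S(w, z) = -w/13 + w*z (S(w, z) = w*z + w*(-1/13) = w*z - w/13 = -w/13 + w*z)
((sqrt(86 - 88) - S(11, -4)) + 111)**2 = ((sqrt(86 - 88) - 11*(-1/13 - 4)) + 111)**2 = ((sqrt(-2) - 11*(-53)/13) + 111)**2 = ((I*sqrt(2) - 1*(-583/13)) + 111)**2 = ((I*sqrt(2) + 583/13) + 111)**2 = ((583/13 + I*sqrt(2)) + 111)**2 = (2026/13 + I*sqrt(2))**2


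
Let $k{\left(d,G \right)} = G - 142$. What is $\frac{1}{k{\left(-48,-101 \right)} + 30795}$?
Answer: $\frac{1}{30552} \approx 3.2731 \cdot 10^{-5}$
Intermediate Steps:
$k{\left(d,G \right)} = -142 + G$ ($k{\left(d,G \right)} = G - 142 = -142 + G$)
$\frac{1}{k{\left(-48,-101 \right)} + 30795} = \frac{1}{\left(-142 - 101\right) + 30795} = \frac{1}{-243 + 30795} = \frac{1}{30552}$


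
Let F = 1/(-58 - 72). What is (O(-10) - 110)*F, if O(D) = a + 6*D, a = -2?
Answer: 86/65 ≈ 1.3231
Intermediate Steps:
O(D) = -2 + 6*D
F = -1/130 (F = 1/(-130) = -1/130 ≈ -0.0076923)
(O(-10) - 110)*F = ((-2 + 6*(-10)) - 110)*(-1/130) = ((-2 - 60) - 110)*(-1/130) = (-62 - 110)*(-1/130) = -172*(-1/130) = 86/65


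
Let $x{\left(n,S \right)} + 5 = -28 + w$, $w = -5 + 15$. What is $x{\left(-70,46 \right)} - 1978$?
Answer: $-2001$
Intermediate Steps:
$w = 10$
$x{\left(n,S \right)} = -23$ ($x{\left(n,S \right)} = -5 + \left(-28 + 10\right) = -5 - 18 = -23$)
$x{\left(-70,46 \right)} - 1978 = -23 - 1978 = -2001$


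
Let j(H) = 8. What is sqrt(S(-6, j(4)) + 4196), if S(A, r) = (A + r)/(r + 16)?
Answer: sqrt(151059)/6 ≈ 64.777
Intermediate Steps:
S(A, r) = (A + r)/(16 + r)
sqrt(S(-6, j(4)) + 4196) = sqrt((-6 + 8)/(16 + 8) + 4196) = sqrt(2/24 + 4196) = sqrt((1/24)*2 + 4196) = sqrt(1/12 + 4196) = sqrt(50353/12) = sqrt(151059)/6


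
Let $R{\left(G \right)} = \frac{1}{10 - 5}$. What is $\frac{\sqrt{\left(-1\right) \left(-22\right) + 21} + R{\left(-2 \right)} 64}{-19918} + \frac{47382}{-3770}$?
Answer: $- \frac{235950733}{18772715} - \frac{\sqrt{43}}{19918} \approx -12.569$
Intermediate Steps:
$R{\left(G \right)} = \frac{1}{5}$
$\frac{\sqrt{\left(-1\right) \left(-22\right) + 21} + R{\left(-2 \right)} 64}{-19918} + \frac{47382}{-3770} = \frac{\sqrt{\left(-1\right) \left(-22\right) + 21} + \frac{1}{5} \cdot 64}{-19918} + \frac{47382}{-3770} = \left(\sqrt{22 + 21} + \frac{64}{5}\right) \left(- \frac{1}{19918}\right) + 47382 \left(- \frac{1}{3770}\right) = \left(\sqrt{43} + \frac{64}{5}\right) \left(- \frac{1}{19918}\right) - \frac{23691}{1885} = \left(\frac{64}{5} + \sqrt{43}\right) \left(- \frac{1}{19918}\right) - \frac{23691}{1885} = \left(- \frac{32}{49795} - \frac{\sqrt{43}}{19918}\right) - \frac{23691}{1885} = - \frac{235950733}{18772715} - \frac{\sqrt{43}}{19918}$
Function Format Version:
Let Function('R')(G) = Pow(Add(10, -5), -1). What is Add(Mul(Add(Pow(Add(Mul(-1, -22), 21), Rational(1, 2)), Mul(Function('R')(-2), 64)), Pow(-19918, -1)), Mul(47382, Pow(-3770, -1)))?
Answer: Add(Rational(-235950733, 18772715), Mul(Rational(-1, 19918), Pow(43, Rational(1, 2)))) ≈ -12.569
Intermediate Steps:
Function('R')(G) = Rational(1, 5) (Function('R')(G) = Pow(5, -1) = Rational(1, 5))
Add(Mul(Add(Pow(Add(Mul(-1, -22), 21), Rational(1, 2)), Mul(Function('R')(-2), 64)), Pow(-19918, -1)), Mul(47382, Pow(-3770, -1))) = Add(Mul(Add(Pow(Add(Mul(-1, -22), 21), Rational(1, 2)), Mul(Rational(1, 5), 64)), Pow(-19918, -1)), Mul(47382, Pow(-3770, -1))) = Add(Mul(Add(Pow(Add(22, 21), Rational(1, 2)), Rational(64, 5)), Rational(-1, 19918)), Mul(47382, Rational(-1, 3770))) = Add(Mul(Add(Pow(43, Rational(1, 2)), Rational(64, 5)), Rational(-1, 19918)), Rational(-23691, 1885)) = Add(Mul(Add(Rational(64, 5), Pow(43, Rational(1, 2))), Rational(-1, 19918)), Rational(-23691, 1885)) = Add(Add(Rational(-32, 49795), Mul(Rational(-1, 19918), Pow(43, Rational(1, 2)))), Rational(-23691, 1885)) = Add(Rational(-235950733, 18772715), Mul(Rational(-1, 19918), Pow(43, Rational(1, 2))))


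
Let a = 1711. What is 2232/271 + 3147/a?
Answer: 4671789/463681 ≈ 10.075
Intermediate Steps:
2232/271 + 3147/a = 2232/271 + 3147/1711 = 4671789/463681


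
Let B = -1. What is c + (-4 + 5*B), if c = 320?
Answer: 311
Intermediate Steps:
c + (-4 + 5*B) = 320 + (-4 + 5*(-1)) = 320 + (-4 - 5) = 320 - 9 = 311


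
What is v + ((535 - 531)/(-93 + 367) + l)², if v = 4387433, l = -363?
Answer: 84820703418/18769 ≈ 4.5192e+6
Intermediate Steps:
v + ((535 - 531)/(-93 + 367) + l)² = 4387433 + ((535 - 531)/(-93 + 367) - 363)² = 4387433 + (4/274 - 363)² = 4387433 + (4*(1/274) - 363)² = 4387433 + (2/137 - 363)² = 4387433 + (-49729/137)² = 4387433 + 2472973441/18769 = 84820703418/18769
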